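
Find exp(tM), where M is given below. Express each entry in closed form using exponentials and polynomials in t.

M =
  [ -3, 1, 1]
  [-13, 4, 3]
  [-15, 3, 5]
e^{tM} =
  [-3*t^2*exp(2*t)/2 - 5*t*exp(2*t) + exp(2*t), t*exp(2*t), t^2*exp(2*t)/2 + t*exp(2*t)]
  [-3*t^2*exp(2*t) - 13*t*exp(2*t), 2*t*exp(2*t) + exp(2*t), t^2*exp(2*t) + 3*t*exp(2*t)]
  [-9*t^2*exp(2*t)/2 - 15*t*exp(2*t), 3*t*exp(2*t), 3*t^2*exp(2*t)/2 + 3*t*exp(2*t) + exp(2*t)]

Strategy: write M = P · J · P⁻¹ where J is a Jordan canonical form, so e^{tM} = P · e^{tJ} · P⁻¹, and e^{tJ} can be computed block-by-block.

M has Jordan form
J =
  [2, 1, 0]
  [0, 2, 1]
  [0, 0, 2]
(up to reordering of blocks).

Per-block formulas:
  For a 3×3 Jordan block J_3(2): exp(t · J_3(2)) = e^(2t)·(I + t·N + (t^2/2)·N^2), where N is the 3×3 nilpotent shift.

After assembling e^{tJ} and conjugating by P, we get:

e^{tM} =
  [-3*t^2*exp(2*t)/2 - 5*t*exp(2*t) + exp(2*t), t*exp(2*t), t^2*exp(2*t)/2 + t*exp(2*t)]
  [-3*t^2*exp(2*t) - 13*t*exp(2*t), 2*t*exp(2*t) + exp(2*t), t^2*exp(2*t) + 3*t*exp(2*t)]
  [-9*t^2*exp(2*t)/2 - 15*t*exp(2*t), 3*t*exp(2*t), 3*t^2*exp(2*t)/2 + 3*t*exp(2*t) + exp(2*t)]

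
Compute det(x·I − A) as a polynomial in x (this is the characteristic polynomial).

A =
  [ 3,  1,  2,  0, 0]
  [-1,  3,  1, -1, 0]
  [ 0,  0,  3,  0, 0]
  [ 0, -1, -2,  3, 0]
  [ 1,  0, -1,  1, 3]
x^5 - 15*x^4 + 90*x^3 - 270*x^2 + 405*x - 243

Expanding det(x·I − A) (e.g. by cofactor expansion or by noting that A is similar to its Jordan form J, which has the same characteristic polynomial as A) gives
  χ_A(x) = x^5 - 15*x^4 + 90*x^3 - 270*x^2 + 405*x - 243
which factors as (x - 3)^5. The eigenvalues (with algebraic multiplicities) are λ = 3 with multiplicity 5.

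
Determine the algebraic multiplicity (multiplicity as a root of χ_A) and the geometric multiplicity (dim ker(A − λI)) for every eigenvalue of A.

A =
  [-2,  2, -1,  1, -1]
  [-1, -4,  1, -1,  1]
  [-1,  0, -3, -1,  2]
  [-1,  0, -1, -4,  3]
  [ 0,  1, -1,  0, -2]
λ = -3: alg = 5, geom = 2

Step 1 — factor the characteristic polynomial to read off the algebraic multiplicities:
  χ_A(x) = (x + 3)^5

Step 2 — compute geometric multiplicities via the rank-nullity identity g(λ) = n − rank(A − λI):
  rank(A − (-3)·I) = 3, so dim ker(A − (-3)·I) = n − 3 = 2

Summary:
  λ = -3: algebraic multiplicity = 5, geometric multiplicity = 2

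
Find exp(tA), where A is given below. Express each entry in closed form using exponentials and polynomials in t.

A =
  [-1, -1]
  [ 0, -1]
e^{tA} =
  [exp(-t), -t*exp(-t)]
  [0, exp(-t)]

Strategy: write A = P · J · P⁻¹ where J is a Jordan canonical form, so e^{tA} = P · e^{tJ} · P⁻¹, and e^{tJ} can be computed block-by-block.

A has Jordan form
J =
  [-1,  1]
  [ 0, -1]
(up to reordering of blocks).

Per-block formulas:
  For a 2×2 Jordan block J_2(-1): exp(t · J_2(-1)) = e^(-1t)·(I + t·N), where N is the 2×2 nilpotent shift.

After assembling e^{tJ} and conjugating by P, we get:

e^{tA} =
  [exp(-t), -t*exp(-t)]
  [0, exp(-t)]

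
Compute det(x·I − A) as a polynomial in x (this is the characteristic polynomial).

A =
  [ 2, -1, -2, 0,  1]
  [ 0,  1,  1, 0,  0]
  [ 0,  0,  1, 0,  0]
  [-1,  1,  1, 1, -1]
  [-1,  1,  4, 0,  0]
x^5 - 5*x^4 + 10*x^3 - 10*x^2 + 5*x - 1

Expanding det(x·I − A) (e.g. by cofactor expansion or by noting that A is similar to its Jordan form J, which has the same characteristic polynomial as A) gives
  χ_A(x) = x^5 - 5*x^4 + 10*x^3 - 10*x^2 + 5*x - 1
which factors as (x - 1)^5. The eigenvalues (with algebraic multiplicities) are λ = 1 with multiplicity 5.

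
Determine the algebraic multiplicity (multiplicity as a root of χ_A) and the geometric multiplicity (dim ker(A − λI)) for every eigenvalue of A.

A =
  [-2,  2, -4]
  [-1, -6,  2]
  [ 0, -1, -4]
λ = -4: alg = 3, geom = 1

Step 1 — factor the characteristic polynomial to read off the algebraic multiplicities:
  χ_A(x) = (x + 4)^3

Step 2 — compute geometric multiplicities via the rank-nullity identity g(λ) = n − rank(A − λI):
  rank(A − (-4)·I) = 2, so dim ker(A − (-4)·I) = n − 2 = 1

Summary:
  λ = -4: algebraic multiplicity = 3, geometric multiplicity = 1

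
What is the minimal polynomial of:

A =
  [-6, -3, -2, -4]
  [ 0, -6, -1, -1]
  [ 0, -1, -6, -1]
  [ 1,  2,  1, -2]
x^3 + 15*x^2 + 75*x + 125

The characteristic polynomial is χ_A(x) = (x + 5)^4, so the eigenvalues are known. The minimal polynomial is
  m_A(x) = Π_λ (x − λ)^{k_λ}
where k_λ is the size of the *largest* Jordan block for λ (equivalently, the smallest k with (A − λI)^k v = 0 for every generalised eigenvector v of λ).

  λ = -5: largest Jordan block has size 3, contributing (x + 5)^3

So m_A(x) = (x + 5)^3 = x^3 + 15*x^2 + 75*x + 125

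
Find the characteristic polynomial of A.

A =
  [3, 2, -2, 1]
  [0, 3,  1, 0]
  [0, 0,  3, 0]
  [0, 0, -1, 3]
x^4 - 12*x^3 + 54*x^2 - 108*x + 81

Expanding det(x·I − A) (e.g. by cofactor expansion or by noting that A is similar to its Jordan form J, which has the same characteristic polynomial as A) gives
  χ_A(x) = x^4 - 12*x^3 + 54*x^2 - 108*x + 81
which factors as (x - 3)^4. The eigenvalues (with algebraic multiplicities) are λ = 3 with multiplicity 4.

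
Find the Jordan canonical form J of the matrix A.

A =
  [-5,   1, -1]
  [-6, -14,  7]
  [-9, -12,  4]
J_3(-5)

The characteristic polynomial is
  det(x·I − A) = x^3 + 15*x^2 + 75*x + 125 = (x + 5)^3

Eigenvalues and multiplicities (the geometric multiplicity of λ is n − rank(A − λI), which equals the number of Jordan blocks for λ):
  λ = -5: algebraic multiplicity = 3, geometric multiplicity = 1

Determining the block sizes for each eigenvalue:
  λ = -5: one block (gm = 1), so the single block has size am = 3 → block sizes [3]

Assembling the blocks gives a Jordan form
J =
  [-5,  1,  0]
  [ 0, -5,  1]
  [ 0,  0, -5]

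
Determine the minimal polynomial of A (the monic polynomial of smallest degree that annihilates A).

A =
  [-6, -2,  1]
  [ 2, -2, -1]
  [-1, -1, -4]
x^3 + 12*x^2 + 48*x + 64

The characteristic polynomial is χ_A(x) = (x + 4)^3, so the eigenvalues are known. The minimal polynomial is
  m_A(x) = Π_λ (x − λ)^{k_λ}
where k_λ is the size of the *largest* Jordan block for λ (equivalently, the smallest k with (A − λI)^k v = 0 for every generalised eigenvector v of λ).

  λ = -4: largest Jordan block has size 3, contributing (x + 4)^3

So m_A(x) = (x + 4)^3 = x^3 + 12*x^2 + 48*x + 64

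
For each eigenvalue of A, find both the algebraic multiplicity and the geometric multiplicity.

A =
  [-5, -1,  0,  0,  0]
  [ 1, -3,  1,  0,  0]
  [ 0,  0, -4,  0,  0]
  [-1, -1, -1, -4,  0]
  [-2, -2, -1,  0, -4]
λ = -4: alg = 5, geom = 3

Step 1 — factor the characteristic polynomial to read off the algebraic multiplicities:
  χ_A(x) = (x + 4)^5

Step 2 — compute geometric multiplicities via the rank-nullity identity g(λ) = n − rank(A − λI):
  rank(A − (-4)·I) = 2, so dim ker(A − (-4)·I) = n − 2 = 3

Summary:
  λ = -4: algebraic multiplicity = 5, geometric multiplicity = 3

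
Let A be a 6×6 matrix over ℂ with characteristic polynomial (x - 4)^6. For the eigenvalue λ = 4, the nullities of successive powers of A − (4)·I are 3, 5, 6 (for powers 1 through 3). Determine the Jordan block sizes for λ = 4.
Block sizes for λ = 4: [3, 2, 1]

From the dimensions of kernels of powers, the number of Jordan blocks of size at least j is d_j − d_{j−1} where d_j = dim ker(N^j) (with d_0 = 0). Computing the differences gives [3, 2, 1].
The number of blocks of size exactly k is (#blocks of size ≥ k) − (#blocks of size ≥ k + 1), so the partition is: 1 block(s) of size 1, 1 block(s) of size 2, 1 block(s) of size 3.
In nonincreasing order the block sizes are [3, 2, 1].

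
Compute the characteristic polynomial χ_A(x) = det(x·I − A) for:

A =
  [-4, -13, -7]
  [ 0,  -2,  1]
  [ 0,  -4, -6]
x^3 + 12*x^2 + 48*x + 64

Expanding det(x·I − A) (e.g. by cofactor expansion or by noting that A is similar to its Jordan form J, which has the same characteristic polynomial as A) gives
  χ_A(x) = x^3 + 12*x^2 + 48*x + 64
which factors as (x + 4)^3. The eigenvalues (with algebraic multiplicities) are λ = -4 with multiplicity 3.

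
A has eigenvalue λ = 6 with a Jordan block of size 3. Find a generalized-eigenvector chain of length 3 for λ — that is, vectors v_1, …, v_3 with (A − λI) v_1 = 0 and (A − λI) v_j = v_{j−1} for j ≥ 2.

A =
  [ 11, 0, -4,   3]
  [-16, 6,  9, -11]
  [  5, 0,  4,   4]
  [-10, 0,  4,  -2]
A Jordan chain for λ = 6 of length 3:
v_1 = (0, 2, 0, 0)ᵀ
v_2 = (-4, 9, -2, 4)ᵀ
v_3 = (0, 0, 1, 0)ᵀ

Let N = A − (6)·I. We want v_3 with N^3 v_3 = 0 but N^2 v_3 ≠ 0; then v_{j-1} := N · v_j for j = 3, …, 2.

Pick v_3 = (0, 0, 1, 0)ᵀ.
Then v_2 = N · v_3 = (-4, 9, -2, 4)ᵀ.
Then v_1 = N · v_2 = (0, 2, 0, 0)ᵀ.

Sanity check: (A − (6)·I) v_1 = (0, 0, 0, 0)ᵀ = 0. ✓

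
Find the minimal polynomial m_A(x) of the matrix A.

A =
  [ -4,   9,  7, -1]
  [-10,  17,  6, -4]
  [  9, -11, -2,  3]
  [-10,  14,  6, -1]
x^4 - 10*x^3 + 16*x^2 + 90*x - 225

The characteristic polynomial is χ_A(x) = (x - 5)^2*(x - 3)*(x + 3), so the eigenvalues are known. The minimal polynomial is
  m_A(x) = Π_λ (x − λ)^{k_λ}
where k_λ is the size of the *largest* Jordan block for λ (equivalently, the smallest k with (A − λI)^k v = 0 for every generalised eigenvector v of λ).

  λ = -3: largest Jordan block has size 1, contributing (x + 3)
  λ = 3: largest Jordan block has size 1, contributing (x − 3)
  λ = 5: largest Jordan block has size 2, contributing (x − 5)^2

So m_A(x) = (x - 5)^2*(x - 3)*(x + 3) = x^4 - 10*x^3 + 16*x^2 + 90*x - 225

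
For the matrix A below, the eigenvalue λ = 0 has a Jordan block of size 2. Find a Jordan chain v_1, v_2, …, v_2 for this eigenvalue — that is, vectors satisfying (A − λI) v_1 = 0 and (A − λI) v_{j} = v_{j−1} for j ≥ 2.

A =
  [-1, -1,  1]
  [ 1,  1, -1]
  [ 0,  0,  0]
A Jordan chain for λ = 0 of length 2:
v_1 = (-1, 1, 0)ᵀ
v_2 = (1, 0, 0)ᵀ

Let N = A − (0)·I. We want v_2 with N^2 v_2 = 0 but N^1 v_2 ≠ 0; then v_{j-1} := N · v_j for j = 2, …, 2.

Pick v_2 = (1, 0, 0)ᵀ.
Then v_1 = N · v_2 = (-1, 1, 0)ᵀ.

Sanity check: (A − (0)·I) v_1 = (0, 0, 0)ᵀ = 0. ✓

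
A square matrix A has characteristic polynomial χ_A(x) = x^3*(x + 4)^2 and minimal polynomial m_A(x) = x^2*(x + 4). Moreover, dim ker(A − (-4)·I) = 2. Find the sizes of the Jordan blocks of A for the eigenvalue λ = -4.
Block sizes for λ = -4: [1, 1]

Step 1 — from the characteristic polynomial, algebraic multiplicity of λ = -4 is 2. From dim ker(A − (-4)·I) = 2, there are exactly 2 Jordan blocks for λ = -4.
Step 2 — from the minimal polynomial, the factor (x + 4) tells us the largest block for λ = -4 has size 1.
Step 3 — with total size 2, 2 blocks, and largest block 1, the block sizes (in nonincreasing order) are [1, 1].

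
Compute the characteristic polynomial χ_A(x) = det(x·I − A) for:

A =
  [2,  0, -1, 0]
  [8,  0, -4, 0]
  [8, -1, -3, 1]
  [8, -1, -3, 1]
x^4

Expanding det(x·I − A) (e.g. by cofactor expansion or by noting that A is similar to its Jordan form J, which has the same characteristic polynomial as A) gives
  χ_A(x) = x^4
which factors as x^4. The eigenvalues (with algebraic multiplicities) are λ = 0 with multiplicity 4.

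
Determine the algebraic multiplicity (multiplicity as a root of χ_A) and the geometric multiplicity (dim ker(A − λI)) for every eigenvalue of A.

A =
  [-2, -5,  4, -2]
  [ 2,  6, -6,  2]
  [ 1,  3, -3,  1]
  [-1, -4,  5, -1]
λ = 0: alg = 4, geom = 2

Step 1 — factor the characteristic polynomial to read off the algebraic multiplicities:
  χ_A(x) = x^4

Step 2 — compute geometric multiplicities via the rank-nullity identity g(λ) = n − rank(A − λI):
  rank(A − (0)·I) = 2, so dim ker(A − (0)·I) = n − 2 = 2

Summary:
  λ = 0: algebraic multiplicity = 4, geometric multiplicity = 2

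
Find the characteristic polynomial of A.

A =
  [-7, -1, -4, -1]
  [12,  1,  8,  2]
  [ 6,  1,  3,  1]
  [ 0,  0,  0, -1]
x^4 + 4*x^3 + 6*x^2 + 4*x + 1

Expanding det(x·I − A) (e.g. by cofactor expansion or by noting that A is similar to its Jordan form J, which has the same characteristic polynomial as A) gives
  χ_A(x) = x^4 + 4*x^3 + 6*x^2 + 4*x + 1
which factors as (x + 1)^4. The eigenvalues (with algebraic multiplicities) are λ = -1 with multiplicity 4.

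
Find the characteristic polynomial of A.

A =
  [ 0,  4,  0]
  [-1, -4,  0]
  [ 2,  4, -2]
x^3 + 6*x^2 + 12*x + 8

Expanding det(x·I − A) (e.g. by cofactor expansion or by noting that A is similar to its Jordan form J, which has the same characteristic polynomial as A) gives
  χ_A(x) = x^3 + 6*x^2 + 12*x + 8
which factors as (x + 2)^3. The eigenvalues (with algebraic multiplicities) are λ = -2 with multiplicity 3.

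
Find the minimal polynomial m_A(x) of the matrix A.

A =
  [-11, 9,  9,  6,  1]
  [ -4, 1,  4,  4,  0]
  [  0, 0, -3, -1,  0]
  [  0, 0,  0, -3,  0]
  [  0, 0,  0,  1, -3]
x^4 + 16*x^3 + 94*x^2 + 240*x + 225

The characteristic polynomial is χ_A(x) = (x + 3)^3*(x + 5)^2, so the eigenvalues are known. The minimal polynomial is
  m_A(x) = Π_λ (x − λ)^{k_λ}
where k_λ is the size of the *largest* Jordan block for λ (equivalently, the smallest k with (A − λI)^k v = 0 for every generalised eigenvector v of λ).

  λ = -5: largest Jordan block has size 2, contributing (x + 5)^2
  λ = -3: largest Jordan block has size 2, contributing (x + 3)^2

So m_A(x) = (x + 3)^2*(x + 5)^2 = x^4 + 16*x^3 + 94*x^2 + 240*x + 225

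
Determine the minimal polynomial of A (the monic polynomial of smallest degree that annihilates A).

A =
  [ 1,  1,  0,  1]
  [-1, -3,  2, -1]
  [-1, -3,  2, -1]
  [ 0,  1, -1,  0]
x^3

The characteristic polynomial is χ_A(x) = x^4, so the eigenvalues are known. The minimal polynomial is
  m_A(x) = Π_λ (x − λ)^{k_λ}
where k_λ is the size of the *largest* Jordan block for λ (equivalently, the smallest k with (A − λI)^k v = 0 for every generalised eigenvector v of λ).

  λ = 0: largest Jordan block has size 3, contributing (x − 0)^3

So m_A(x) = x^3 = x^3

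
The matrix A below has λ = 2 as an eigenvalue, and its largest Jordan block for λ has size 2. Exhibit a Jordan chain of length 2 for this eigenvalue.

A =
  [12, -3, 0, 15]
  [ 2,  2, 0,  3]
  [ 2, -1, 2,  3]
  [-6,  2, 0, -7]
A Jordan chain for λ = 2 of length 2:
v_1 = (-3, 0, -1, 2)ᵀ
v_2 = (0, 1, 0, 0)ᵀ

Let N = A − (2)·I. We want v_2 with N^2 v_2 = 0 but N^1 v_2 ≠ 0; then v_{j-1} := N · v_j for j = 2, …, 2.

Pick v_2 = (0, 1, 0, 0)ᵀ.
Then v_1 = N · v_2 = (-3, 0, -1, 2)ᵀ.

Sanity check: (A − (2)·I) v_1 = (0, 0, 0, 0)ᵀ = 0. ✓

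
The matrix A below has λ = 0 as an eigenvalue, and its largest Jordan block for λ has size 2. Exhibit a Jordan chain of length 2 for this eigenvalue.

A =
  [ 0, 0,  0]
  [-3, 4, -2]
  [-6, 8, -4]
A Jordan chain for λ = 0 of length 2:
v_1 = (0, -3, -6)ᵀ
v_2 = (1, 0, 0)ᵀ

Let N = A − (0)·I. We want v_2 with N^2 v_2 = 0 but N^1 v_2 ≠ 0; then v_{j-1} := N · v_j for j = 2, …, 2.

Pick v_2 = (1, 0, 0)ᵀ.
Then v_1 = N · v_2 = (0, -3, -6)ᵀ.

Sanity check: (A − (0)·I) v_1 = (0, 0, 0)ᵀ = 0. ✓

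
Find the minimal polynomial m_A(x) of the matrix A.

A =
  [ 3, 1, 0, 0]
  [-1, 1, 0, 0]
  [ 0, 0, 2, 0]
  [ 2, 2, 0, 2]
x^2 - 4*x + 4

The characteristic polynomial is χ_A(x) = (x - 2)^4, so the eigenvalues are known. The minimal polynomial is
  m_A(x) = Π_λ (x − λ)^{k_λ}
where k_λ is the size of the *largest* Jordan block for λ (equivalently, the smallest k with (A − λI)^k v = 0 for every generalised eigenvector v of λ).

  λ = 2: largest Jordan block has size 2, contributing (x − 2)^2

So m_A(x) = (x - 2)^2 = x^2 - 4*x + 4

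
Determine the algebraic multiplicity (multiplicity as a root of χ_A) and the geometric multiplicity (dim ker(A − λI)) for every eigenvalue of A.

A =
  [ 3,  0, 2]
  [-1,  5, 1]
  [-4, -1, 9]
λ = 5: alg = 1, geom = 1; λ = 6: alg = 2, geom = 1

Step 1 — factor the characteristic polynomial to read off the algebraic multiplicities:
  χ_A(x) = (x - 6)^2*(x - 5)

Step 2 — compute geometric multiplicities via the rank-nullity identity g(λ) = n − rank(A − λI):
  rank(A − (5)·I) = 2, so dim ker(A − (5)·I) = n − 2 = 1
  rank(A − (6)·I) = 2, so dim ker(A − (6)·I) = n − 2 = 1

Summary:
  λ = 5: algebraic multiplicity = 1, geometric multiplicity = 1
  λ = 6: algebraic multiplicity = 2, geometric multiplicity = 1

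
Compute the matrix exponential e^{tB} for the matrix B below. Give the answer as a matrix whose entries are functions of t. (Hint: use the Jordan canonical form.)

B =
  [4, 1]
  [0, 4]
e^{tB} =
  [exp(4*t), t*exp(4*t)]
  [0, exp(4*t)]

Strategy: write B = P · J · P⁻¹ where J is a Jordan canonical form, so e^{tB} = P · e^{tJ} · P⁻¹, and e^{tJ} can be computed block-by-block.

B has Jordan form
J =
  [4, 1]
  [0, 4]
(up to reordering of blocks).

Per-block formulas:
  For a 2×2 Jordan block J_2(4): exp(t · J_2(4)) = e^(4t)·(I + t·N), where N is the 2×2 nilpotent shift.

After assembling e^{tJ} and conjugating by P, we get:

e^{tB} =
  [exp(4*t), t*exp(4*t)]
  [0, exp(4*t)]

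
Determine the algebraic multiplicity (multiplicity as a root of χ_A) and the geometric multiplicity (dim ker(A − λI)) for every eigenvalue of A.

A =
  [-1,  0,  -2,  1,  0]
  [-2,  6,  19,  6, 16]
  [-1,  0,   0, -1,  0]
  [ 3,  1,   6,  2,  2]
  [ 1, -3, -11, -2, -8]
λ = -2: alg = 2, geom = 2; λ = 1: alg = 3, geom = 1

Step 1 — factor the characteristic polynomial to read off the algebraic multiplicities:
  χ_A(x) = (x - 1)^3*(x + 2)^2

Step 2 — compute geometric multiplicities via the rank-nullity identity g(λ) = n − rank(A − λI):
  rank(A − (-2)·I) = 3, so dim ker(A − (-2)·I) = n − 3 = 2
  rank(A − (1)·I) = 4, so dim ker(A − (1)·I) = n − 4 = 1

Summary:
  λ = -2: algebraic multiplicity = 2, geometric multiplicity = 2
  λ = 1: algebraic multiplicity = 3, geometric multiplicity = 1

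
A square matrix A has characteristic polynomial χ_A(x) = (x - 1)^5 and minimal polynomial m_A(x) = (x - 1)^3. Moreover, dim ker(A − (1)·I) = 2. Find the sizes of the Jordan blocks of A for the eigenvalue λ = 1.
Block sizes for λ = 1: [3, 2]

Step 1 — from the characteristic polynomial, algebraic multiplicity of λ = 1 is 5. From dim ker(A − (1)·I) = 2, there are exactly 2 Jordan blocks for λ = 1.
Step 2 — from the minimal polynomial, the factor (x − 1)^3 tells us the largest block for λ = 1 has size 3.
Step 3 — with total size 5, 2 blocks, and largest block 3, the block sizes (in nonincreasing order) are [3, 2].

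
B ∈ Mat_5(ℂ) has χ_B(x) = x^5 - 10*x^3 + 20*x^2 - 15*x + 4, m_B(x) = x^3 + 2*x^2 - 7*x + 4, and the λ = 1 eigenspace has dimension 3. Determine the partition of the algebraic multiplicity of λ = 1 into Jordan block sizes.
Block sizes for λ = 1: [2, 1, 1]

Step 1 — from the characteristic polynomial, algebraic multiplicity of λ = 1 is 4. From dim ker(B − (1)·I) = 3, there are exactly 3 Jordan blocks for λ = 1.
Step 2 — from the minimal polynomial, the factor (x − 1)^2 tells us the largest block for λ = 1 has size 2.
Step 3 — with total size 4, 3 blocks, and largest block 2, the block sizes (in nonincreasing order) are [2, 1, 1].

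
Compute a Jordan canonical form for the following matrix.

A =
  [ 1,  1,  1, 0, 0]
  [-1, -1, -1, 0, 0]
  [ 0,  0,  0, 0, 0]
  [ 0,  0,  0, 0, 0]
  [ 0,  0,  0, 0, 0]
J_2(0) ⊕ J_1(0) ⊕ J_1(0) ⊕ J_1(0)

The characteristic polynomial is
  det(x·I − A) = x^5

Eigenvalues and multiplicities (the geometric multiplicity of λ is n − rank(A − λI), which equals the number of Jordan blocks for λ):
  λ = 0: algebraic multiplicity = 5, geometric multiplicity = 4

Determining the block sizes for each eigenvalue:
  λ = 0: 4 blocks summing to 5 forces exactly one block of size 2 and the rest size 1 → block sizes [2, 1, 1, 1]

Assembling the blocks gives a Jordan form
J =
  [0, 1, 0, 0, 0]
  [0, 0, 0, 0, 0]
  [0, 0, 0, 0, 0]
  [0, 0, 0, 0, 0]
  [0, 0, 0, 0, 0]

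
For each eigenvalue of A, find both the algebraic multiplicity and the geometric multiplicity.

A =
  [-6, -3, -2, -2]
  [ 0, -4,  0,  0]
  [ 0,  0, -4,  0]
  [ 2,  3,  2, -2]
λ = -4: alg = 4, geom = 3

Step 1 — factor the characteristic polynomial to read off the algebraic multiplicities:
  χ_A(x) = (x + 4)^4

Step 2 — compute geometric multiplicities via the rank-nullity identity g(λ) = n − rank(A − λI):
  rank(A − (-4)·I) = 1, so dim ker(A − (-4)·I) = n − 1 = 3

Summary:
  λ = -4: algebraic multiplicity = 4, geometric multiplicity = 3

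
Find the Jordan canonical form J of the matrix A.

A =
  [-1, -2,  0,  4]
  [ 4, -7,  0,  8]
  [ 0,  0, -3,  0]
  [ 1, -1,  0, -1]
J_2(-3) ⊕ J_1(-3) ⊕ J_1(-3)

The characteristic polynomial is
  det(x·I − A) = x^4 + 12*x^3 + 54*x^2 + 108*x + 81 = (x + 3)^4

Eigenvalues and multiplicities (the geometric multiplicity of λ is n − rank(A − λI), which equals the number of Jordan blocks for λ):
  λ = -3: algebraic multiplicity = 4, geometric multiplicity = 3

Determining the block sizes for each eigenvalue:
  λ = -3: 3 blocks summing to 4 forces exactly one block of size 2 and the rest size 1 → block sizes [2, 1, 1]

Assembling the blocks gives a Jordan form
J =
  [-3,  1,  0,  0]
  [ 0, -3,  0,  0]
  [ 0,  0, -3,  0]
  [ 0,  0,  0, -3]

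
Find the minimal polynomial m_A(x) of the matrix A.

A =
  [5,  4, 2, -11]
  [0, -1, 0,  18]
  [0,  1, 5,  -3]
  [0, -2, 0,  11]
x^2 - 10*x + 25

The characteristic polynomial is χ_A(x) = (x - 5)^4, so the eigenvalues are known. The minimal polynomial is
  m_A(x) = Π_λ (x − λ)^{k_λ}
where k_λ is the size of the *largest* Jordan block for λ (equivalently, the smallest k with (A − λI)^k v = 0 for every generalised eigenvector v of λ).

  λ = 5: largest Jordan block has size 2, contributing (x − 5)^2

So m_A(x) = (x - 5)^2 = x^2 - 10*x + 25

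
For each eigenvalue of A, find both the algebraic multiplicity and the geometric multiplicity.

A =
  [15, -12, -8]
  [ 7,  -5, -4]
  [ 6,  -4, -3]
λ = 1: alg = 2, geom = 1; λ = 5: alg = 1, geom = 1

Step 1 — factor the characteristic polynomial to read off the algebraic multiplicities:
  χ_A(x) = (x - 5)*(x - 1)^2

Step 2 — compute geometric multiplicities via the rank-nullity identity g(λ) = n − rank(A − λI):
  rank(A − (1)·I) = 2, so dim ker(A − (1)·I) = n − 2 = 1
  rank(A − (5)·I) = 2, so dim ker(A − (5)·I) = n − 2 = 1

Summary:
  λ = 1: algebraic multiplicity = 2, geometric multiplicity = 1
  λ = 5: algebraic multiplicity = 1, geometric multiplicity = 1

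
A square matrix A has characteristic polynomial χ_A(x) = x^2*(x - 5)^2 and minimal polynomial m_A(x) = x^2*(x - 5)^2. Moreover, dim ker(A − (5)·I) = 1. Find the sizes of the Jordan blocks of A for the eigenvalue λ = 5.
Block sizes for λ = 5: [2]

Step 1 — from the characteristic polynomial, algebraic multiplicity of λ = 5 is 2. From dim ker(A − (5)·I) = 1, there are exactly 1 Jordan blocks for λ = 5.
Step 2 — from the minimal polynomial, the factor (x − 5)^2 tells us the largest block for λ = 5 has size 2.
Step 3 — with total size 2, 1 blocks, and largest block 2, the block sizes (in nonincreasing order) are [2].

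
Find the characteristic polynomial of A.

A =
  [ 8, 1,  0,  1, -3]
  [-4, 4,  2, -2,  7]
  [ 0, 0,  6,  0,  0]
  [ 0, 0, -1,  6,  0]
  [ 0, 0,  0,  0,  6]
x^5 - 30*x^4 + 360*x^3 - 2160*x^2 + 6480*x - 7776

Expanding det(x·I − A) (e.g. by cofactor expansion or by noting that A is similar to its Jordan form J, which has the same characteristic polynomial as A) gives
  χ_A(x) = x^5 - 30*x^4 + 360*x^3 - 2160*x^2 + 6480*x - 7776
which factors as (x - 6)^5. The eigenvalues (with algebraic multiplicities) are λ = 6 with multiplicity 5.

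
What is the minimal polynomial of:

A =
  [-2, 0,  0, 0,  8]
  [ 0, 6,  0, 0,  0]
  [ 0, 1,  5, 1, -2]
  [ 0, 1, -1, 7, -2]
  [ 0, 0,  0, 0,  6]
x^3 - 10*x^2 + 12*x + 72

The characteristic polynomial is χ_A(x) = (x - 6)^4*(x + 2), so the eigenvalues are known. The minimal polynomial is
  m_A(x) = Π_λ (x − λ)^{k_λ}
where k_λ is the size of the *largest* Jordan block for λ (equivalently, the smallest k with (A − λI)^k v = 0 for every generalised eigenvector v of λ).

  λ = -2: largest Jordan block has size 1, contributing (x + 2)
  λ = 6: largest Jordan block has size 2, contributing (x − 6)^2

So m_A(x) = (x - 6)^2*(x + 2) = x^3 - 10*x^2 + 12*x + 72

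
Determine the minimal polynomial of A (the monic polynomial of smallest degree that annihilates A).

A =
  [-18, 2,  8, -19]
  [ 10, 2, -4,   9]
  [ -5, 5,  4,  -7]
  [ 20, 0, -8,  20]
x^2 - 4*x + 4

The characteristic polynomial is χ_A(x) = (x - 2)^4, so the eigenvalues are known. The minimal polynomial is
  m_A(x) = Π_λ (x − λ)^{k_λ}
where k_λ is the size of the *largest* Jordan block for λ (equivalently, the smallest k with (A − λI)^k v = 0 for every generalised eigenvector v of λ).

  λ = 2: largest Jordan block has size 2, contributing (x − 2)^2

So m_A(x) = (x - 2)^2 = x^2 - 4*x + 4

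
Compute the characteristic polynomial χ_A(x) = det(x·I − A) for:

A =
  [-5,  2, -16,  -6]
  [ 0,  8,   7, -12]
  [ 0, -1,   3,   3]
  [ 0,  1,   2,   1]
x^4 - 7*x^3 - 12*x^2 + 176*x - 320

Expanding det(x·I − A) (e.g. by cofactor expansion or by noting that A is similar to its Jordan form J, which has the same characteristic polynomial as A) gives
  χ_A(x) = x^4 - 7*x^3 - 12*x^2 + 176*x - 320
which factors as (x - 4)^3*(x + 5). The eigenvalues (with algebraic multiplicities) are λ = -5 with multiplicity 1, λ = 4 with multiplicity 3.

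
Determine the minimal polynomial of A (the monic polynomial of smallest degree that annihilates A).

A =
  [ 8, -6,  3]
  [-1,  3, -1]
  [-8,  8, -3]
x^3 - 8*x^2 + 17*x - 10

The characteristic polynomial is χ_A(x) = (x - 5)*(x - 2)*(x - 1), so the eigenvalues are known. The minimal polynomial is
  m_A(x) = Π_λ (x − λ)^{k_λ}
where k_λ is the size of the *largest* Jordan block for λ (equivalently, the smallest k with (A − λI)^k v = 0 for every generalised eigenvector v of λ).

  λ = 1: largest Jordan block has size 1, contributing (x − 1)
  λ = 2: largest Jordan block has size 1, contributing (x − 2)
  λ = 5: largest Jordan block has size 1, contributing (x − 5)

So m_A(x) = (x - 5)*(x - 2)*(x - 1) = x^3 - 8*x^2 + 17*x - 10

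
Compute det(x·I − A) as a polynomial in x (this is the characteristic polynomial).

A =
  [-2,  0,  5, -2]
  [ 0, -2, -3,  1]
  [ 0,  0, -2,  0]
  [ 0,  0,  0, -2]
x^4 + 8*x^3 + 24*x^2 + 32*x + 16

Expanding det(x·I − A) (e.g. by cofactor expansion or by noting that A is similar to its Jordan form J, which has the same characteristic polynomial as A) gives
  χ_A(x) = x^4 + 8*x^3 + 24*x^2 + 32*x + 16
which factors as (x + 2)^4. The eigenvalues (with algebraic multiplicities) are λ = -2 with multiplicity 4.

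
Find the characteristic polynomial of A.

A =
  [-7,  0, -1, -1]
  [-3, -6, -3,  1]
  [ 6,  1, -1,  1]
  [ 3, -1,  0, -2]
x^4 + 16*x^3 + 96*x^2 + 256*x + 256

Expanding det(x·I − A) (e.g. by cofactor expansion or by noting that A is similar to its Jordan form J, which has the same characteristic polynomial as A) gives
  χ_A(x) = x^4 + 16*x^3 + 96*x^2 + 256*x + 256
which factors as (x + 4)^4. The eigenvalues (with algebraic multiplicities) are λ = -4 with multiplicity 4.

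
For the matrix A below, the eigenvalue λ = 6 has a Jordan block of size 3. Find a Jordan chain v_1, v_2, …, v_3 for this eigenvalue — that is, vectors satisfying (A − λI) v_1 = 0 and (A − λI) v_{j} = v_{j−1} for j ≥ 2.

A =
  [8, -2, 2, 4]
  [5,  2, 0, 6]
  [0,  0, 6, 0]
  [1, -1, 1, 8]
A Jordan chain for λ = 6 of length 3:
v_1 = (-2, -4, 0, -1)ᵀ
v_2 = (2, 5, 0, 1)ᵀ
v_3 = (1, 0, 0, 0)ᵀ

Let N = A − (6)·I. We want v_3 with N^3 v_3 = 0 but N^2 v_3 ≠ 0; then v_{j-1} := N · v_j for j = 3, …, 2.

Pick v_3 = (1, 0, 0, 0)ᵀ.
Then v_2 = N · v_3 = (2, 5, 0, 1)ᵀ.
Then v_1 = N · v_2 = (-2, -4, 0, -1)ᵀ.

Sanity check: (A − (6)·I) v_1 = (0, 0, 0, 0)ᵀ = 0. ✓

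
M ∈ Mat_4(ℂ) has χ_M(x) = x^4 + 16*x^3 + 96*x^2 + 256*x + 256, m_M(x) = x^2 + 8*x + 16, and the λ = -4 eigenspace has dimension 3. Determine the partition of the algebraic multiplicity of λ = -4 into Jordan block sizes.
Block sizes for λ = -4: [2, 1, 1]

Step 1 — from the characteristic polynomial, algebraic multiplicity of λ = -4 is 4. From dim ker(M − (-4)·I) = 3, there are exactly 3 Jordan blocks for λ = -4.
Step 2 — from the minimal polynomial, the factor (x + 4)^2 tells us the largest block for λ = -4 has size 2.
Step 3 — with total size 4, 3 blocks, and largest block 2, the block sizes (in nonincreasing order) are [2, 1, 1].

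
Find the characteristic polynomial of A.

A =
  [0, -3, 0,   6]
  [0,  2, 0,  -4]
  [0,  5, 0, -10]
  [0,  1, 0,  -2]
x^4

Expanding det(x·I − A) (e.g. by cofactor expansion or by noting that A is similar to its Jordan form J, which has the same characteristic polynomial as A) gives
  χ_A(x) = x^4
which factors as x^4. The eigenvalues (with algebraic multiplicities) are λ = 0 with multiplicity 4.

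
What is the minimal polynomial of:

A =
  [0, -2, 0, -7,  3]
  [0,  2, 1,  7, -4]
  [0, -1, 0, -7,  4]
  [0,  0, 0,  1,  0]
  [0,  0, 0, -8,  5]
x^4 - 7*x^3 + 11*x^2 - 5*x

The characteristic polynomial is χ_A(x) = x*(x - 5)*(x - 1)^3, so the eigenvalues are known. The minimal polynomial is
  m_A(x) = Π_λ (x − λ)^{k_λ}
where k_λ is the size of the *largest* Jordan block for λ (equivalently, the smallest k with (A − λI)^k v = 0 for every generalised eigenvector v of λ).

  λ = 0: largest Jordan block has size 1, contributing (x − 0)
  λ = 1: largest Jordan block has size 2, contributing (x − 1)^2
  λ = 5: largest Jordan block has size 1, contributing (x − 5)

So m_A(x) = x*(x - 5)*(x - 1)^2 = x^4 - 7*x^3 + 11*x^2 - 5*x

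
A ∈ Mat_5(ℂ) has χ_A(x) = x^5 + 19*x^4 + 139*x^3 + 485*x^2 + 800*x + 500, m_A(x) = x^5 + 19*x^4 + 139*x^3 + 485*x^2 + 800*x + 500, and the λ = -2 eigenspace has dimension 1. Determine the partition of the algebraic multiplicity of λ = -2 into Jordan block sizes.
Block sizes for λ = -2: [2]

Step 1 — from the characteristic polynomial, algebraic multiplicity of λ = -2 is 2. From dim ker(A − (-2)·I) = 1, there are exactly 1 Jordan blocks for λ = -2.
Step 2 — from the minimal polynomial, the factor (x + 2)^2 tells us the largest block for λ = -2 has size 2.
Step 3 — with total size 2, 1 blocks, and largest block 2, the block sizes (in nonincreasing order) are [2].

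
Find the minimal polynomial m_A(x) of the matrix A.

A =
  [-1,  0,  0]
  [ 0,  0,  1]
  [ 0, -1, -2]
x^2 + 2*x + 1

The characteristic polynomial is χ_A(x) = (x + 1)^3, so the eigenvalues are known. The minimal polynomial is
  m_A(x) = Π_λ (x − λ)^{k_λ}
where k_λ is the size of the *largest* Jordan block for λ (equivalently, the smallest k with (A − λI)^k v = 0 for every generalised eigenvector v of λ).

  λ = -1: largest Jordan block has size 2, contributing (x + 1)^2

So m_A(x) = (x + 1)^2 = x^2 + 2*x + 1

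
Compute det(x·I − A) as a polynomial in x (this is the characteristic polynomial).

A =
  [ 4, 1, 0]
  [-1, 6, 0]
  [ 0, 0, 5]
x^3 - 15*x^2 + 75*x - 125

Expanding det(x·I − A) (e.g. by cofactor expansion or by noting that A is similar to its Jordan form J, which has the same characteristic polynomial as A) gives
  χ_A(x) = x^3 - 15*x^2 + 75*x - 125
which factors as (x - 5)^3. The eigenvalues (with algebraic multiplicities) are λ = 5 with multiplicity 3.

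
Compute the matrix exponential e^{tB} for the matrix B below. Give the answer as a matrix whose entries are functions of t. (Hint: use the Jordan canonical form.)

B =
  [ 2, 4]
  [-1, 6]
e^{tB} =
  [-2*t*exp(4*t) + exp(4*t), 4*t*exp(4*t)]
  [-t*exp(4*t), 2*t*exp(4*t) + exp(4*t)]

Strategy: write B = P · J · P⁻¹ where J is a Jordan canonical form, so e^{tB} = P · e^{tJ} · P⁻¹, and e^{tJ} can be computed block-by-block.

B has Jordan form
J =
  [4, 1]
  [0, 4]
(up to reordering of blocks).

Per-block formulas:
  For a 2×2 Jordan block J_2(4): exp(t · J_2(4)) = e^(4t)·(I + t·N), where N is the 2×2 nilpotent shift.

After assembling e^{tJ} and conjugating by P, we get:

e^{tB} =
  [-2*t*exp(4*t) + exp(4*t), 4*t*exp(4*t)]
  [-t*exp(4*t), 2*t*exp(4*t) + exp(4*t)]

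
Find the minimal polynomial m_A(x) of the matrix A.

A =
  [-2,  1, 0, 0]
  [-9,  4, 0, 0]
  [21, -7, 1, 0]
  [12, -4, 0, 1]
x^2 - 2*x + 1

The characteristic polynomial is χ_A(x) = (x - 1)^4, so the eigenvalues are known. The minimal polynomial is
  m_A(x) = Π_λ (x − λ)^{k_λ}
where k_λ is the size of the *largest* Jordan block for λ (equivalently, the smallest k with (A − λI)^k v = 0 for every generalised eigenvector v of λ).

  λ = 1: largest Jordan block has size 2, contributing (x − 1)^2

So m_A(x) = (x - 1)^2 = x^2 - 2*x + 1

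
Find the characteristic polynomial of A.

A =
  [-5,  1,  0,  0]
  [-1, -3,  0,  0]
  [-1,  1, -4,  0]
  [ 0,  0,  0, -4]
x^4 + 16*x^3 + 96*x^2 + 256*x + 256

Expanding det(x·I − A) (e.g. by cofactor expansion or by noting that A is similar to its Jordan form J, which has the same characteristic polynomial as A) gives
  χ_A(x) = x^4 + 16*x^3 + 96*x^2 + 256*x + 256
which factors as (x + 4)^4. The eigenvalues (with algebraic multiplicities) are λ = -4 with multiplicity 4.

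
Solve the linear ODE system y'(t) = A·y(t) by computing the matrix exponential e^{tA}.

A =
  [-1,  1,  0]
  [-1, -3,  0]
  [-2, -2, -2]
e^{tA} =
  [t*exp(-2*t) + exp(-2*t), t*exp(-2*t), 0]
  [-t*exp(-2*t), -t*exp(-2*t) + exp(-2*t), 0]
  [-2*t*exp(-2*t), -2*t*exp(-2*t), exp(-2*t)]

Strategy: write A = P · J · P⁻¹ where J is a Jordan canonical form, so e^{tA} = P · e^{tJ} · P⁻¹, and e^{tJ} can be computed block-by-block.

A has Jordan form
J =
  [-2,  1,  0]
  [ 0, -2,  0]
  [ 0,  0, -2]
(up to reordering of blocks).

Per-block formulas:
  For a 1×1 block at λ = -2: exp(t · [-2]) = [e^(-2t)].
  For a 2×2 Jordan block J_2(-2): exp(t · J_2(-2)) = e^(-2t)·(I + t·N), where N is the 2×2 nilpotent shift.

After assembling e^{tJ} and conjugating by P, we get:

e^{tA} =
  [t*exp(-2*t) + exp(-2*t), t*exp(-2*t), 0]
  [-t*exp(-2*t), -t*exp(-2*t) + exp(-2*t), 0]
  [-2*t*exp(-2*t), -2*t*exp(-2*t), exp(-2*t)]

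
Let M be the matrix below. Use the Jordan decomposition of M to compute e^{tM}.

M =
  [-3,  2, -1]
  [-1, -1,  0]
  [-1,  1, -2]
e^{tM} =
  [-t*exp(-2*t) + exp(-2*t), -t^2*exp(-2*t)/2 + 2*t*exp(-2*t), t^2*exp(-2*t)/2 - t*exp(-2*t)]
  [-t*exp(-2*t), -t^2*exp(-2*t)/2 + t*exp(-2*t) + exp(-2*t), t^2*exp(-2*t)/2]
  [-t*exp(-2*t), -t^2*exp(-2*t)/2 + t*exp(-2*t), t^2*exp(-2*t)/2 + exp(-2*t)]

Strategy: write M = P · J · P⁻¹ where J is a Jordan canonical form, so e^{tM} = P · e^{tJ} · P⁻¹, and e^{tJ} can be computed block-by-block.

M has Jordan form
J =
  [-2,  1,  0]
  [ 0, -2,  1]
  [ 0,  0, -2]
(up to reordering of blocks).

Per-block formulas:
  For a 3×3 Jordan block J_3(-2): exp(t · J_3(-2)) = e^(-2t)·(I + t·N + (t^2/2)·N^2), where N is the 3×3 nilpotent shift.

After assembling e^{tJ} and conjugating by P, we get:

e^{tM} =
  [-t*exp(-2*t) + exp(-2*t), -t^2*exp(-2*t)/2 + 2*t*exp(-2*t), t^2*exp(-2*t)/2 - t*exp(-2*t)]
  [-t*exp(-2*t), -t^2*exp(-2*t)/2 + t*exp(-2*t) + exp(-2*t), t^2*exp(-2*t)/2]
  [-t*exp(-2*t), -t^2*exp(-2*t)/2 + t*exp(-2*t), t^2*exp(-2*t)/2 + exp(-2*t)]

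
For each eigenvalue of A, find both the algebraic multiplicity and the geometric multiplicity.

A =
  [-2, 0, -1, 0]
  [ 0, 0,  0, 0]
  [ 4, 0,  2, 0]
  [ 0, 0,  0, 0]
λ = 0: alg = 4, geom = 3

Step 1 — factor the characteristic polynomial to read off the algebraic multiplicities:
  χ_A(x) = x^4

Step 2 — compute geometric multiplicities via the rank-nullity identity g(λ) = n − rank(A − λI):
  rank(A − (0)·I) = 1, so dim ker(A − (0)·I) = n − 1 = 3

Summary:
  λ = 0: algebraic multiplicity = 4, geometric multiplicity = 3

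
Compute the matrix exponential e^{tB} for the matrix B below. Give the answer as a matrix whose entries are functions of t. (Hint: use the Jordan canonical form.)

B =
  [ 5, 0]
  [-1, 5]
e^{tB} =
  [exp(5*t), 0]
  [-t*exp(5*t), exp(5*t)]

Strategy: write B = P · J · P⁻¹ where J is a Jordan canonical form, so e^{tB} = P · e^{tJ} · P⁻¹, and e^{tJ} can be computed block-by-block.

B has Jordan form
J =
  [5, 1]
  [0, 5]
(up to reordering of blocks).

Per-block formulas:
  For a 2×2 Jordan block J_2(5): exp(t · J_2(5)) = e^(5t)·(I + t·N), where N is the 2×2 nilpotent shift.

After assembling e^{tJ} and conjugating by P, we get:

e^{tB} =
  [exp(5*t), 0]
  [-t*exp(5*t), exp(5*t)]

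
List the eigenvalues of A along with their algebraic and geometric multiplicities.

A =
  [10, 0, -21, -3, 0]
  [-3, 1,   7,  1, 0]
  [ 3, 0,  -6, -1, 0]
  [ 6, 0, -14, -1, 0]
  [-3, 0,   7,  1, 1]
λ = 1: alg = 5, geom = 4

Step 1 — factor the characteristic polynomial to read off the algebraic multiplicities:
  χ_A(x) = (x - 1)^5

Step 2 — compute geometric multiplicities via the rank-nullity identity g(λ) = n − rank(A − λI):
  rank(A − (1)·I) = 1, so dim ker(A − (1)·I) = n − 1 = 4

Summary:
  λ = 1: algebraic multiplicity = 5, geometric multiplicity = 4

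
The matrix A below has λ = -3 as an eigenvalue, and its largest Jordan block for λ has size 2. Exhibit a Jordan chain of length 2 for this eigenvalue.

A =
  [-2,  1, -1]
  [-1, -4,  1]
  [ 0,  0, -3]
A Jordan chain for λ = -3 of length 2:
v_1 = (1, -1, 0)ᵀ
v_2 = (1, 0, 0)ᵀ

Let N = A − (-3)·I. We want v_2 with N^2 v_2 = 0 but N^1 v_2 ≠ 0; then v_{j-1} := N · v_j for j = 2, …, 2.

Pick v_2 = (1, 0, 0)ᵀ.
Then v_1 = N · v_2 = (1, -1, 0)ᵀ.

Sanity check: (A − (-3)·I) v_1 = (0, 0, 0)ᵀ = 0. ✓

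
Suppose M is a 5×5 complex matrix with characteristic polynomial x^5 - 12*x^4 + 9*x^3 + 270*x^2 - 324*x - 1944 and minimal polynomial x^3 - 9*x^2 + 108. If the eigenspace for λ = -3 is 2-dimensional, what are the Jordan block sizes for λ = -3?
Block sizes for λ = -3: [1, 1]

Step 1 — from the characteristic polynomial, algebraic multiplicity of λ = -3 is 2. From dim ker(M − (-3)·I) = 2, there are exactly 2 Jordan blocks for λ = -3.
Step 2 — from the minimal polynomial, the factor (x + 3) tells us the largest block for λ = -3 has size 1.
Step 3 — with total size 2, 2 blocks, and largest block 1, the block sizes (in nonincreasing order) are [1, 1].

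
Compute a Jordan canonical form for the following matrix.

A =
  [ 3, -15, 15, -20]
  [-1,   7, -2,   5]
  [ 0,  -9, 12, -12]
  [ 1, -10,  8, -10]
J_3(3) ⊕ J_1(3)

The characteristic polynomial is
  det(x·I − A) = x^4 - 12*x^3 + 54*x^2 - 108*x + 81 = (x - 3)^4

Eigenvalues and multiplicities (the geometric multiplicity of λ is n − rank(A − λI), which equals the number of Jordan blocks for λ):
  λ = 3: algebraic multiplicity = 4, geometric multiplicity = 2

Determining the block sizes for each eigenvalue:
  λ = 3: with am = 4 and gm = 2, the partition is not yet determined (e.g. several partitions of 4 into 2 parts exist). Let N = A − (3)·I. Computing rank(N^1) = 2, rank(N^2) = 1, rank(N^3) = 0; the number of blocks of size ≥ j is rank(N^{j−1}) − rank(N^j), giving [2, 1, 1]. So we have 1 block(s) of size 3, 1 block(s) of size 1 → block sizes [3, 1]

Assembling the blocks gives a Jordan form
J =
  [3, 1, 0, 0]
  [0, 3, 1, 0]
  [0, 0, 3, 0]
  [0, 0, 0, 3]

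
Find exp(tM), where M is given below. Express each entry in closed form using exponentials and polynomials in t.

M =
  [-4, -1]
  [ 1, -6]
e^{tM} =
  [t*exp(-5*t) + exp(-5*t), -t*exp(-5*t)]
  [t*exp(-5*t), -t*exp(-5*t) + exp(-5*t)]

Strategy: write M = P · J · P⁻¹ where J is a Jordan canonical form, so e^{tM} = P · e^{tJ} · P⁻¹, and e^{tJ} can be computed block-by-block.

M has Jordan form
J =
  [-5,  1]
  [ 0, -5]
(up to reordering of blocks).

Per-block formulas:
  For a 2×2 Jordan block J_2(-5): exp(t · J_2(-5)) = e^(-5t)·(I + t·N), where N is the 2×2 nilpotent shift.

After assembling e^{tJ} and conjugating by P, we get:

e^{tM} =
  [t*exp(-5*t) + exp(-5*t), -t*exp(-5*t)]
  [t*exp(-5*t), -t*exp(-5*t) + exp(-5*t)]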